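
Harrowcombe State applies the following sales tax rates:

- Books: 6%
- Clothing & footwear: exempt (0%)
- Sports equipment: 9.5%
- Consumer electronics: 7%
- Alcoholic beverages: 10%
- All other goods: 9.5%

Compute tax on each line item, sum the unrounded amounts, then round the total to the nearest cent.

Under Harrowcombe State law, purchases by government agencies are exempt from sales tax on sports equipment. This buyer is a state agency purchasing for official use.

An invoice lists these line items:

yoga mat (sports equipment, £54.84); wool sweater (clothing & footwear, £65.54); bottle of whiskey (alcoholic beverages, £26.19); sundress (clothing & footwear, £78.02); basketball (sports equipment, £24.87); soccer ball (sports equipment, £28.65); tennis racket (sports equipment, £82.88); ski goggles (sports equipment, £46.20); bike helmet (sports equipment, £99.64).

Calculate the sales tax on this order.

Yoga mat £54.84: sports equipment, buyer-exempt → 0% → £0.00
Wool sweater £65.54: clothing & footwear → 0% → £0.00
Bottle of whiskey £26.19: alcoholic beverages → 10% → £2.619
Sundress £78.02: clothing & footwear → 0% → £0.00
Basketball £24.87: sports equipment, buyer-exempt → 0% → £0.00
Soccer ball £28.65: sports equipment, buyer-exempt → 0% → £0.00
Tennis racket £82.88: sports equipment, buyer-exempt → 0% → £0.00
Ski goggles £46.20: sports equipment, buyer-exempt → 0% → £0.00
Bike helmet £99.64: sports equipment, buyer-exempt → 0% → £0.00
Unrounded tax sum = £2.619 → £2.62

£2.62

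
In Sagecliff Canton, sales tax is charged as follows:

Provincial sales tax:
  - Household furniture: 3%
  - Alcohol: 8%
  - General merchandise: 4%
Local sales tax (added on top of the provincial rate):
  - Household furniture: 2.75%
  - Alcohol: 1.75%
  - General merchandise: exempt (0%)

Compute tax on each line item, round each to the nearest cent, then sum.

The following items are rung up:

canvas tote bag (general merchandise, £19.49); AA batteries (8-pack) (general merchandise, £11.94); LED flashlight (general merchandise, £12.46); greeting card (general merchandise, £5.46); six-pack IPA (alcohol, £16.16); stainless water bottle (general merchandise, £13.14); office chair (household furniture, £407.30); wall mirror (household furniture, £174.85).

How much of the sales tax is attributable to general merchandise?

£2.51

Canvas tote bag £19.49: general merchandise → 4% + 0% local = 4% → £0.78
AA batteries (8-pack) £11.94: general merchandise → 4% + 0% local = 4% → £0.48
LED flashlight £12.46: general merchandise → 4% + 0% local = 4% → £0.50
Greeting card £5.46: general merchandise → 4% + 0% local = 4% → £0.22
Stainless water bottle £13.14: general merchandise → 4% + 0% local = 4% → £0.53
Tax on general merchandise = £0.78 + £0.48 + £0.50 + £0.22 + £0.53 = £2.51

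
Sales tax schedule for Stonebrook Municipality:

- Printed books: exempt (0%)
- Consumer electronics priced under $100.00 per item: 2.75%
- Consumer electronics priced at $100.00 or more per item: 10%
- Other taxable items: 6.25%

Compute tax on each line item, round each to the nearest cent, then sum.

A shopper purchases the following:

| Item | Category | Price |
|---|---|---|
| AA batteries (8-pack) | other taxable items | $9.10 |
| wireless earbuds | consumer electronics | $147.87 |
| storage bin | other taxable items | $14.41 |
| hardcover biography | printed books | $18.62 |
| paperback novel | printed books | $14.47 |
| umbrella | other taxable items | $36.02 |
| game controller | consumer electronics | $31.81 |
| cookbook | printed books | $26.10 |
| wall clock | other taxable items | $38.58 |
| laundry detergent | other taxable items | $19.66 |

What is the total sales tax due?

$23.02

AA batteries (8-pack) $9.10: other taxable items → 6.25% → $0.57
Wireless earbuds $147.87: consumer electronics, $100.00 or more → 10% → $14.79
Storage bin $14.41: other taxable items → 6.25% → $0.90
Hardcover biography $18.62: printed books → 0% → $0.00
Paperback novel $14.47: printed books → 0% → $0.00
Umbrella $36.02: other taxable items → 6.25% → $2.25
Game controller $31.81: consumer electronics, under $100.00 → 2.75% → $0.87
Cookbook $26.10: printed books → 0% → $0.00
Wall clock $38.58: other taxable items → 6.25% → $2.41
Laundry detergent $19.66: other taxable items → 6.25% → $1.23
Total tax = $0.57 + $14.79 + $0.90 + $2.25 + $0.87 + $2.41 + $1.23 = $23.02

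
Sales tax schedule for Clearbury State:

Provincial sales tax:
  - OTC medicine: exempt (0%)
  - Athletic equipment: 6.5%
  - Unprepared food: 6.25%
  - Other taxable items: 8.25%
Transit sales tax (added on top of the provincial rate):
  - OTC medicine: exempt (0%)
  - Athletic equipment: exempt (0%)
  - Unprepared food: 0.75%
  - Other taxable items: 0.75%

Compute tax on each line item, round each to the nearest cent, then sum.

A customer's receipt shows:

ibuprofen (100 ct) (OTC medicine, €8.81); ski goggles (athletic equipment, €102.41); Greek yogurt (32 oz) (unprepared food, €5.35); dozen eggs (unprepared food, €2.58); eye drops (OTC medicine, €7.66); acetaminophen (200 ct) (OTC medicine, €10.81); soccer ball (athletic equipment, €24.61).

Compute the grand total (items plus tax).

€171.04

Ibuprofen (100 ct) €8.81: OTC medicine → 0% + 0% transit = 0% → €0.00
Ski goggles €102.41: athletic equipment → 6.5% + 0% transit = 6.5% → €6.66
Greek yogurt (32 oz) €5.35: unprepared food → 6.25% + 0.75% transit = 7% → €0.37
Dozen eggs €2.58: unprepared food → 6.25% + 0.75% transit = 7% → €0.18
Eye drops €7.66: OTC medicine → 0% + 0% transit = 0% → €0.00
Acetaminophen (200 ct) €10.81: OTC medicine → 0% + 0% transit = 0% → €0.00
Soccer ball €24.61: athletic equipment → 6.5% + 0% transit = 6.5% → €1.60
Subtotal = €162.23; tax = €8.81; total due = €171.04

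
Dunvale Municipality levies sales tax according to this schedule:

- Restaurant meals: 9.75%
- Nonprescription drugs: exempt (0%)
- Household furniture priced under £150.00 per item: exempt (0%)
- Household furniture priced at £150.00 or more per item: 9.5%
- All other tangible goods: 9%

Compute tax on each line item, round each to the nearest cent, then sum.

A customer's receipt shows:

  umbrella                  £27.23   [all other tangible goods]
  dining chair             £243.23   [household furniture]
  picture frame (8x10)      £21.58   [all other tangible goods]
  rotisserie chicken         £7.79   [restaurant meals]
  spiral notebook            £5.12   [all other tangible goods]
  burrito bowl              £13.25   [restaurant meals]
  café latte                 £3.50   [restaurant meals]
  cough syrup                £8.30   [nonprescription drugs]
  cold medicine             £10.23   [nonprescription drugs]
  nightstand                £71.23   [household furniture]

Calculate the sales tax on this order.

Umbrella £27.23: all other tangible goods → 9% → £2.45
Dining chair £243.23: household furniture, £150.00 or more → 9.5% → £23.11
Picture frame (8x10) £21.58: all other tangible goods → 9% → £1.94
Rotisserie chicken £7.79: restaurant meals → 9.75% → £0.76
Spiral notebook £5.12: all other tangible goods → 9% → £0.46
Burrito bowl £13.25: restaurant meals → 9.75% → £1.29
Café latte £3.50: restaurant meals → 9.75% → £0.34
Cough syrup £8.30: nonprescription drugs → 0% → £0.00
Cold medicine £10.23: nonprescription drugs → 0% → £0.00
Nightstand £71.23: household furniture, under £150.00 → 0% → £0.00
Total tax = £2.45 + £23.11 + £1.94 + £0.76 + £0.46 + £1.29 + £0.34 = £30.35

£30.35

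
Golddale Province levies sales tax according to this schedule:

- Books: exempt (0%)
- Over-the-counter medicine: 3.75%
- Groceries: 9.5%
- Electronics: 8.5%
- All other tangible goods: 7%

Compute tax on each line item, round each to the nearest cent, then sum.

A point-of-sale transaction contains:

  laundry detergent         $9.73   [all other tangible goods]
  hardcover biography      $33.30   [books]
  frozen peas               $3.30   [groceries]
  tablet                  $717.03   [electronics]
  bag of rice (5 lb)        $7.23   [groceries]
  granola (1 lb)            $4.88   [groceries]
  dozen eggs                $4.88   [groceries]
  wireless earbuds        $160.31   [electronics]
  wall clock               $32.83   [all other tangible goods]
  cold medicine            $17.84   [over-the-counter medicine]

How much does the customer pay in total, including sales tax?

Laundry detergent $9.73: all other tangible goods → 7% → $0.68
Hardcover biography $33.30: books → 0% → $0.00
Frozen peas $3.30: groceries → 9.5% → $0.31
Tablet $717.03: electronics → 8.5% → $60.95
Bag of rice (5 lb) $7.23: groceries → 9.5% → $0.69
Granola (1 lb) $4.88: groceries → 9.5% → $0.46
Dozen eggs $4.88: groceries → 9.5% → $0.46
Wireless earbuds $160.31: electronics → 8.5% → $13.63
Wall clock $32.83: all other tangible goods → 7% → $2.30
Cold medicine $17.84: over-the-counter medicine → 3.75% → $0.67
Subtotal = $991.33; tax = $80.15; total due = $1071.48

$1071.48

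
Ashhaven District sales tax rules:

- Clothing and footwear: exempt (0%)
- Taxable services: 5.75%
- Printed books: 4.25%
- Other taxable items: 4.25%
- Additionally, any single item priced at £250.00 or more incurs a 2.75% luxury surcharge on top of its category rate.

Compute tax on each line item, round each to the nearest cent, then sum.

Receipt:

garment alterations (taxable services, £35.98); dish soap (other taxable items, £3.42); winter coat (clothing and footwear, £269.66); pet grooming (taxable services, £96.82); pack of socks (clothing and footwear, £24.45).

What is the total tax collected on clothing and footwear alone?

Winter coat £269.66: clothing and footwear → 0% + 2.75% surcharge = 2.75% → £7.42
Pack of socks £24.45: clothing and footwear → 0% → £0.00
Tax on clothing and footwear = £7.42 + £0.00 = £7.42

£7.42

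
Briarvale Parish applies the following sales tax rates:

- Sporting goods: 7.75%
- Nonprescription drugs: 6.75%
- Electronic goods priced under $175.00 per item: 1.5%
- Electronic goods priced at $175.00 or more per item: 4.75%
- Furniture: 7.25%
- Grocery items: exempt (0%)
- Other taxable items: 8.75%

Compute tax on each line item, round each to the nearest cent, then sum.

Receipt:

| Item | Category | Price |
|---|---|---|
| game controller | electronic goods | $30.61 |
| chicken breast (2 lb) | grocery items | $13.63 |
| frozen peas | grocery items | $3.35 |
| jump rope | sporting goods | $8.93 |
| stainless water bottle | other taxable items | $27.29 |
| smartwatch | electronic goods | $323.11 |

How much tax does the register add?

$18.89

Game controller $30.61: electronic goods, under $175.00 → 1.5% → $0.46
Chicken breast (2 lb) $13.63: grocery items → 0% → $0.00
Frozen peas $3.35: grocery items → 0% → $0.00
Jump rope $8.93: sporting goods → 7.75% → $0.69
Stainless water bottle $27.29: other taxable items → 8.75% → $2.39
Smartwatch $323.11: electronic goods, $175.00 or more → 4.75% → $15.35
Total tax = $0.46 + $0.69 + $2.39 + $15.35 = $18.89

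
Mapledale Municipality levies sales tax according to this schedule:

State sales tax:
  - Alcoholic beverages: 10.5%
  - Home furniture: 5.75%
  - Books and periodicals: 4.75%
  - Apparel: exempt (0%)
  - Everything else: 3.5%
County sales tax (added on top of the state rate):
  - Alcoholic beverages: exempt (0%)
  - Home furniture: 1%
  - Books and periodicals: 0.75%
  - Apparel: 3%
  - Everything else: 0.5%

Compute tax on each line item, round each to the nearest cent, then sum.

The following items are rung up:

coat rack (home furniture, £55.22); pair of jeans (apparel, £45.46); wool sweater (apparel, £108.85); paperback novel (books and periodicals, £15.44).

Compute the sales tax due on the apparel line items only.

Pair of jeans £45.46: apparel → 0% + 3% county = 3% → £1.36
Wool sweater £108.85: apparel → 0% + 3% county = 3% → £3.27
Tax on apparel = £1.36 + £3.27 = £4.63

£4.63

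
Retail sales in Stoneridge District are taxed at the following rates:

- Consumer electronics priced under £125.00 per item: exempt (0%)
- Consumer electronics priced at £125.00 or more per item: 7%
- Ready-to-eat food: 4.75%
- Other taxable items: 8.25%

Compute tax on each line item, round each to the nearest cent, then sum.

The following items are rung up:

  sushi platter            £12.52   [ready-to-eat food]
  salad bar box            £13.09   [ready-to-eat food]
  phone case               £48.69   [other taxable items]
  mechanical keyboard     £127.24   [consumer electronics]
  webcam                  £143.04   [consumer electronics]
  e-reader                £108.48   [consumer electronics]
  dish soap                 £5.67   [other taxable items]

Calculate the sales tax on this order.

£24.62

Sushi platter £12.52: ready-to-eat food → 4.75% → £0.59
Salad bar box £13.09: ready-to-eat food → 4.75% → £0.62
Phone case £48.69: other taxable items → 8.25% → £4.02
Mechanical keyboard £127.24: consumer electronics, £125.00 or more → 7% → £8.91
Webcam £143.04: consumer electronics, £125.00 or more → 7% → £10.01
E-reader £108.48: consumer electronics, under £125.00 → 0% → £0.00
Dish soap £5.67: other taxable items → 8.25% → £0.47
Total tax = £0.59 + £0.62 + £4.02 + £8.91 + £10.01 + £0.47 = £24.62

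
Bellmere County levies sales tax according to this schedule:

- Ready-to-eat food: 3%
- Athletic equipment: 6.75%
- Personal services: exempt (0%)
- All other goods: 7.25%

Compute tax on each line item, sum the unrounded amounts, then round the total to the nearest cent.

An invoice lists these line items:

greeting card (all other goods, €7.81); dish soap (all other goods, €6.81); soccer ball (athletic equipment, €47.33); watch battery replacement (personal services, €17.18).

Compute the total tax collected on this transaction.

Greeting card €7.81: all other goods → 7.25% → €0.566225
Dish soap €6.81: all other goods → 7.25% → €0.493725
Soccer ball €47.33: athletic equipment → 6.75% → €3.194775
Watch battery replacement €17.18: personal services → 0% → €0.00
Unrounded tax sum = €4.254725 → €4.25

€4.25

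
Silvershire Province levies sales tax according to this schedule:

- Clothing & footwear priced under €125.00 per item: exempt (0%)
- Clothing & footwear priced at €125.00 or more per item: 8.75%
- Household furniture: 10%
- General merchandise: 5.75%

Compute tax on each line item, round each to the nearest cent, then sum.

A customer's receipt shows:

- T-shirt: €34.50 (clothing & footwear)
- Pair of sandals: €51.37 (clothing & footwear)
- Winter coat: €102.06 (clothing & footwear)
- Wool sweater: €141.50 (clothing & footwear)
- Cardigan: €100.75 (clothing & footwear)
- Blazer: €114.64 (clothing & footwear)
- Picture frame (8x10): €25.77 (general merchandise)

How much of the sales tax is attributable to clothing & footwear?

€12.38

T-shirt €34.50: clothing & footwear, under €125.00 → 0% → €0.00
Pair of sandals €51.37: clothing & footwear, under €125.00 → 0% → €0.00
Winter coat €102.06: clothing & footwear, under €125.00 → 0% → €0.00
Wool sweater €141.50: clothing & footwear, €125.00 or more → 8.75% → €12.38
Cardigan €100.75: clothing & footwear, under €125.00 → 0% → €0.00
Blazer €114.64: clothing & footwear, under €125.00 → 0% → €0.00
Tax on clothing & footwear = €0.00 + €0.00 + €0.00 + €12.38 + €0.00 + €0.00 = €12.38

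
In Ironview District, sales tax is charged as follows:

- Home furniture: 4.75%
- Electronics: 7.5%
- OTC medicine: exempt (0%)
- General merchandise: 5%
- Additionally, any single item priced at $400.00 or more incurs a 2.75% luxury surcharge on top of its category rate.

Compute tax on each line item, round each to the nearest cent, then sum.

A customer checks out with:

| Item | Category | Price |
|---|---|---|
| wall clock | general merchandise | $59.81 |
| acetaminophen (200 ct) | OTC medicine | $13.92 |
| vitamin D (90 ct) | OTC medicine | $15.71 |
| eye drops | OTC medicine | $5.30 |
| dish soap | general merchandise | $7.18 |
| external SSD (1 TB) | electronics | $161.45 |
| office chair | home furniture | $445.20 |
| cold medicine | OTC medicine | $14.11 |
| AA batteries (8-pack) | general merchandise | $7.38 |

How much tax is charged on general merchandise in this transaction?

$3.72

Wall clock $59.81: general merchandise → 5% → $2.99
Dish soap $7.18: general merchandise → 5% → $0.36
AA batteries (8-pack) $7.38: general merchandise → 5% → $0.37
Tax on general merchandise = $2.99 + $0.36 + $0.37 = $3.72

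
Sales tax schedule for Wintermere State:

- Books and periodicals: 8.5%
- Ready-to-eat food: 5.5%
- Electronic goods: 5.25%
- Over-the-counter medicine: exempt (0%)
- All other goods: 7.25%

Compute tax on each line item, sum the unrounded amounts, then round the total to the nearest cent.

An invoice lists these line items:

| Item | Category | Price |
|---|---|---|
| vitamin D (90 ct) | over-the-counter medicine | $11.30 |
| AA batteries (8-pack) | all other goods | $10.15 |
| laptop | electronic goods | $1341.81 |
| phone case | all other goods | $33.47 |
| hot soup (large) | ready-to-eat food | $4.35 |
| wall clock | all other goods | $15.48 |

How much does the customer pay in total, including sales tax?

$1491.53

Vitamin D (90 ct) $11.30: over-the-counter medicine → 0% → $0.00
AA batteries (8-pack) $10.15: all other goods → 7.25% → $0.735875
Laptop $1341.81: electronic goods → 5.25% → $70.445025
Phone case $33.47: all other goods → 7.25% → $2.426575
Hot soup (large) $4.35: ready-to-eat food → 5.5% → $0.23925
Wall clock $15.48: all other goods → 7.25% → $1.1223
Subtotal = $1416.56; unrounded tax = $74.969025 → $74.97; total due = $1491.53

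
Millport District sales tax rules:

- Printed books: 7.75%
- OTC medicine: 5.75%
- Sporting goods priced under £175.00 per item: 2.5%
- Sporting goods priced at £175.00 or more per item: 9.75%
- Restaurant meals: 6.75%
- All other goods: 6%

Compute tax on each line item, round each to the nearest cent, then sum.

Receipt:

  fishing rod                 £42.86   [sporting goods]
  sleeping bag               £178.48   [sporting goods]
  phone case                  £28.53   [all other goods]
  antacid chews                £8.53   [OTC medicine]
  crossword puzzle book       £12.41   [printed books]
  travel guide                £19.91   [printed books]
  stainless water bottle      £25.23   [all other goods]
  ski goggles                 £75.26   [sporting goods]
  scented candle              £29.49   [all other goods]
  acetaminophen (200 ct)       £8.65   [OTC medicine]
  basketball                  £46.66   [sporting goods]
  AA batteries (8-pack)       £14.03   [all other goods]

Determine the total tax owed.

Fishing rod £42.86: sporting goods, under £175.00 → 2.5% → £1.07
Sleeping bag £178.48: sporting goods, £175.00 or more → 9.75% → £17.40
Phone case £28.53: all other goods → 6% → £1.71
Antacid chews £8.53: OTC medicine → 5.75% → £0.49
Crossword puzzle book £12.41: printed books → 7.75% → £0.96
Travel guide £19.91: printed books → 7.75% → £1.54
Stainless water bottle £25.23: all other goods → 6% → £1.51
Ski goggles £75.26: sporting goods, under £175.00 → 2.5% → £1.88
Scented candle £29.49: all other goods → 6% → £1.77
Acetaminophen (200 ct) £8.65: OTC medicine → 5.75% → £0.50
Basketball £46.66: sporting goods, under £175.00 → 2.5% → £1.17
AA batteries (8-pack) £14.03: all other goods → 6% → £0.84
Total tax = £1.07 + £17.40 + £1.71 + £0.49 + £0.96 + £1.54 + £1.51 + £1.88 + £1.77 + £0.50 + £1.17 + £0.84 = £30.84

£30.84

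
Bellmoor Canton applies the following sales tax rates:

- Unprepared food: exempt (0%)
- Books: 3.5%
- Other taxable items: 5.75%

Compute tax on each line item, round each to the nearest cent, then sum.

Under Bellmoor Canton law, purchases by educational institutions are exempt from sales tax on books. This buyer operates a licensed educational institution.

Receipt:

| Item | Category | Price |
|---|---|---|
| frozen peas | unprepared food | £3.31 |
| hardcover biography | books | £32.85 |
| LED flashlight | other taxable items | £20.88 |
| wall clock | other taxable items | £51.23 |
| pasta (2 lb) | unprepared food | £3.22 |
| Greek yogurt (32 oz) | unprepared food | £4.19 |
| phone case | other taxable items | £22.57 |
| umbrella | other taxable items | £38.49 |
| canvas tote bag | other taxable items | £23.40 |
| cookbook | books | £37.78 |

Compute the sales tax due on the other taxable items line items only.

£9.01

LED flashlight £20.88: other taxable items → 5.75% → £1.20
Wall clock £51.23: other taxable items → 5.75% → £2.95
Phone case £22.57: other taxable items → 5.75% → £1.30
Umbrella £38.49: other taxable items → 5.75% → £2.21
Canvas tote bag £23.40: other taxable items → 5.75% → £1.35
Tax on other taxable items = £1.20 + £2.95 + £1.30 + £2.21 + £1.35 = £9.01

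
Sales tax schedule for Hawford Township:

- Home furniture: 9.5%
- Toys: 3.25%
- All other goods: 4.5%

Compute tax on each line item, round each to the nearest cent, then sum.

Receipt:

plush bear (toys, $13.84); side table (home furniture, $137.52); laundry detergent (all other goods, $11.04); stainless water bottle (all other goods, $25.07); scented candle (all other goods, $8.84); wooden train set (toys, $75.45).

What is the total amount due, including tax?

$289.75

Plush bear $13.84: toys → 3.25% → $0.45
Side table $137.52: home furniture → 9.5% → $13.06
Laundry detergent $11.04: all other goods → 4.5% → $0.50
Stainless water bottle $25.07: all other goods → 4.5% → $1.13
Scented candle $8.84: all other goods → 4.5% → $0.40
Wooden train set $75.45: toys → 3.25% → $2.45
Subtotal = $271.76; tax = $17.99; total due = $289.75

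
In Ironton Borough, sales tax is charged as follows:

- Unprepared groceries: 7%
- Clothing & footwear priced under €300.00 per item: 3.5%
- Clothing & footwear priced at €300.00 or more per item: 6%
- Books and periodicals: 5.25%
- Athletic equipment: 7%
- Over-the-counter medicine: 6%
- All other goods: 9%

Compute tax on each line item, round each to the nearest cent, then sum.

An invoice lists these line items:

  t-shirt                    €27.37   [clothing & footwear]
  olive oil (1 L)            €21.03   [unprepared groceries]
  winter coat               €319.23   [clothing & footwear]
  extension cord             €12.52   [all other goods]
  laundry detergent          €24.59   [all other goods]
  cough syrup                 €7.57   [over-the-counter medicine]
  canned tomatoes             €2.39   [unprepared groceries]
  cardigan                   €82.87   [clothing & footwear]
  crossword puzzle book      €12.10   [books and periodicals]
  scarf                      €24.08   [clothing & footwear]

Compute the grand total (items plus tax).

T-shirt €27.37: clothing & footwear, under €300.00 → 3.5% → €0.96
Olive oil (1 L) €21.03: unprepared groceries → 7% → €1.47
Winter coat €319.23: clothing & footwear, €300.00 or more → 6% → €19.15
Extension cord €12.52: all other goods → 9% → €1.13
Laundry detergent €24.59: all other goods → 9% → €2.21
Cough syrup €7.57: over-the-counter medicine → 6% → €0.45
Canned tomatoes €2.39: unprepared groceries → 7% → €0.17
Cardigan €82.87: clothing & footwear, under €300.00 → 3.5% → €2.90
Crossword puzzle book €12.10: books and periodicals → 5.25% → €0.64
Scarf €24.08: clothing & footwear, under €300.00 → 3.5% → €0.84
Subtotal = €533.75; tax = €29.92; total due = €563.67

€563.67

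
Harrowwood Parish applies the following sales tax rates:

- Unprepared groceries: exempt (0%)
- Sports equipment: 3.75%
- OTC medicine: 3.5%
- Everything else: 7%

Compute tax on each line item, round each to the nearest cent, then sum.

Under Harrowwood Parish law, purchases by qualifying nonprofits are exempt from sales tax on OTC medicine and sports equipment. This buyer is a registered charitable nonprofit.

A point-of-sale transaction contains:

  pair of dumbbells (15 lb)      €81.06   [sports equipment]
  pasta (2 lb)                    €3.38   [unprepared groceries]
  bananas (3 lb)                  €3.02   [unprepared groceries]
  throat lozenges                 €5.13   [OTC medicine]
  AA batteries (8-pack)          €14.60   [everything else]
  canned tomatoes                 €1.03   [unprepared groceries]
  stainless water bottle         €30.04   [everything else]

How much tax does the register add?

Pair of dumbbells (15 lb) €81.06: sports equipment, buyer-exempt → 0% → €0.00
Pasta (2 lb) €3.38: unprepared groceries → 0% → €0.00
Bananas (3 lb) €3.02: unprepared groceries → 0% → €0.00
Throat lozenges €5.13: OTC medicine, buyer-exempt → 0% → €0.00
AA batteries (8-pack) €14.60: everything else → 7% → €1.02
Canned tomatoes €1.03: unprepared groceries → 0% → €0.00
Stainless water bottle €30.04: everything else → 7% → €2.10
Total tax = €1.02 + €2.10 = €3.12

€3.12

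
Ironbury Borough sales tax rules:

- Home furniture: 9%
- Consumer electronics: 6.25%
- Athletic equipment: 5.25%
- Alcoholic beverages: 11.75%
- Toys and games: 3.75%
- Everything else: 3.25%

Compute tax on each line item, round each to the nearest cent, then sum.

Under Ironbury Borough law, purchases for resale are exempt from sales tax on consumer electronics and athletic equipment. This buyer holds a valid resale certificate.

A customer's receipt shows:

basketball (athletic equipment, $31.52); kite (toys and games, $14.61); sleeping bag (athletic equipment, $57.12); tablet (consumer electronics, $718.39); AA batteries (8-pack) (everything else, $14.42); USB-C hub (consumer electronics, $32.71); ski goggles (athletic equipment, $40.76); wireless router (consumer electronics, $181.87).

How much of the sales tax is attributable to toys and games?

Kite $14.61: toys and games → 3.75% → $0.55
Tax on toys and games = $0.55

$0.55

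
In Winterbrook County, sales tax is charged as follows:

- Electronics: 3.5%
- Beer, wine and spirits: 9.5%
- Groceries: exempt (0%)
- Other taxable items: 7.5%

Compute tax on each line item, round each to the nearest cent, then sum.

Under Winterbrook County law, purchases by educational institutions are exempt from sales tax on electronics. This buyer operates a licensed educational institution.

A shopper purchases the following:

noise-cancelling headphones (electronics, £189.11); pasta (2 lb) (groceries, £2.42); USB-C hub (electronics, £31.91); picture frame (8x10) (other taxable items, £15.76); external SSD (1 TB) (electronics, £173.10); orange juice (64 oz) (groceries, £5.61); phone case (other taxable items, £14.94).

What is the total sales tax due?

£2.30

Noise-cancelling headphones £189.11: electronics, buyer-exempt → 0% → £0.00
Pasta (2 lb) £2.42: groceries → 0% → £0.00
USB-C hub £31.91: electronics, buyer-exempt → 0% → £0.00
Picture frame (8x10) £15.76: other taxable items → 7.5% → £1.18
External SSD (1 TB) £173.10: electronics, buyer-exempt → 0% → £0.00
Orange juice (64 oz) £5.61: groceries → 0% → £0.00
Phone case £14.94: other taxable items → 7.5% → £1.12
Total tax = £1.18 + £1.12 = £2.30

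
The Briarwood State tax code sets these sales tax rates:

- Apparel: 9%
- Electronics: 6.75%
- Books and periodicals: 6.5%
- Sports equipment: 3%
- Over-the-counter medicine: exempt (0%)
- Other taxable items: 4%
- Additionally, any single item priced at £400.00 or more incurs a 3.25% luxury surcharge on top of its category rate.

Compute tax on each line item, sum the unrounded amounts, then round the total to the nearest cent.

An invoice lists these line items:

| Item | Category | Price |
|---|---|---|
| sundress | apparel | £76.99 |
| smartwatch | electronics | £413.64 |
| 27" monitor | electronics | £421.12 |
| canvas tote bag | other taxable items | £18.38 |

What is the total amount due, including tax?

£1021.27

Sundress £76.99: apparel → 9% → £6.9291
Smartwatch £413.64: electronics → 6.75% + 3.25% surcharge = 10% → £41.364
27" monitor £421.12: electronics → 6.75% + 3.25% surcharge = 10% → £42.112
Canvas tote bag £18.38: other taxable items → 4% → £0.7352
Subtotal = £930.13; unrounded tax = £91.1403 → £91.14; total due = £1021.27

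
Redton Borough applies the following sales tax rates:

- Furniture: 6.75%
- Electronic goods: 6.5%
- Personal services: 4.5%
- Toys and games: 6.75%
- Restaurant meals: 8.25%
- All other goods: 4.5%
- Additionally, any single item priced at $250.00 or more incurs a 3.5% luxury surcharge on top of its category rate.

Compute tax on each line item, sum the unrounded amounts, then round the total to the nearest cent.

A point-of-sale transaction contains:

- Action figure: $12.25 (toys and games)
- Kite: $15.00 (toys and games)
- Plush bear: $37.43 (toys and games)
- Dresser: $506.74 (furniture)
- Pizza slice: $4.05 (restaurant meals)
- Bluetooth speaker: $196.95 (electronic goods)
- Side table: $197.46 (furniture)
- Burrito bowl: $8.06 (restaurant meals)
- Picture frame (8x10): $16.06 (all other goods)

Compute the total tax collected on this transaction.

Action figure $12.25: toys and games → 6.75% → $0.826875
Kite $15.00: toys and games → 6.75% → $1.0125
Plush bear $37.43: toys and games → 6.75% → $2.526525
Dresser $506.74: furniture → 6.75% + 3.5% surcharge = 10.25% → $51.94085
Pizza slice $4.05: restaurant meals → 8.25% → $0.334125
Bluetooth speaker $196.95: electronic goods → 6.5% → $12.80175
Side table $197.46: furniture → 6.75% → $13.32855
Burrito bowl $8.06: restaurant meals → 8.25% → $0.66495
Picture frame (8x10) $16.06: all other goods → 4.5% → $0.7227
Unrounded tax sum = $84.158825 → $84.16

$84.16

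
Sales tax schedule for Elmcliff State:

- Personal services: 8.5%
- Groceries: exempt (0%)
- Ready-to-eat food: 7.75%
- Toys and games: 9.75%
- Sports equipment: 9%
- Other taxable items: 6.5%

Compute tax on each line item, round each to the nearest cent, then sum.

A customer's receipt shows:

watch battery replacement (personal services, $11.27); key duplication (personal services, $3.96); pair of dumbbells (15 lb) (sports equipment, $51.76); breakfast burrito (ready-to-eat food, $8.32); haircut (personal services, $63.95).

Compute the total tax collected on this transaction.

Watch battery replacement $11.27: personal services → 8.5% → $0.96
Key duplication $3.96: personal services → 8.5% → $0.34
Pair of dumbbells (15 lb) $51.76: sports equipment → 9% → $4.66
Breakfast burrito $8.32: ready-to-eat food → 7.75% → $0.64
Haircut $63.95: personal services → 8.5% → $5.44
Total tax = $0.96 + $0.34 + $4.66 + $0.64 + $5.44 = $12.04

$12.04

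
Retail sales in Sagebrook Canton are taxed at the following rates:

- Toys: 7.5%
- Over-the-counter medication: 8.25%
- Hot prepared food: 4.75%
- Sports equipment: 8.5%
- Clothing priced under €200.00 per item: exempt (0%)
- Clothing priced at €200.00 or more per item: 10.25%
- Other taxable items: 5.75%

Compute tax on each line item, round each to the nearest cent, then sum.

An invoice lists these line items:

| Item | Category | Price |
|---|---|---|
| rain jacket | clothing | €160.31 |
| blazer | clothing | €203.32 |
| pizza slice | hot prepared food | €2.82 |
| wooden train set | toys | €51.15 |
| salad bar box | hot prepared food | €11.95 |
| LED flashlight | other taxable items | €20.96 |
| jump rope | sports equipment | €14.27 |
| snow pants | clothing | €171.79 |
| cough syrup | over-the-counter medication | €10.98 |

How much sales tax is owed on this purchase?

Rain jacket €160.31: clothing, under €200.00 → 0% → €0.00
Blazer €203.32: clothing, €200.00 or more → 10.25% → €20.84
Pizza slice €2.82: hot prepared food → 4.75% → €0.13
Wooden train set €51.15: toys → 7.5% → €3.84
Salad bar box €11.95: hot prepared food → 4.75% → €0.57
LED flashlight €20.96: other taxable items → 5.75% → €1.21
Jump rope €14.27: sports equipment → 8.5% → €1.21
Snow pants €171.79: clothing, under €200.00 → 0% → €0.00
Cough syrup €10.98: over-the-counter medication → 8.25% → €0.91
Total tax = €20.84 + €0.13 + €3.84 + €0.57 + €1.21 + €1.21 + €0.91 = €28.71

€28.71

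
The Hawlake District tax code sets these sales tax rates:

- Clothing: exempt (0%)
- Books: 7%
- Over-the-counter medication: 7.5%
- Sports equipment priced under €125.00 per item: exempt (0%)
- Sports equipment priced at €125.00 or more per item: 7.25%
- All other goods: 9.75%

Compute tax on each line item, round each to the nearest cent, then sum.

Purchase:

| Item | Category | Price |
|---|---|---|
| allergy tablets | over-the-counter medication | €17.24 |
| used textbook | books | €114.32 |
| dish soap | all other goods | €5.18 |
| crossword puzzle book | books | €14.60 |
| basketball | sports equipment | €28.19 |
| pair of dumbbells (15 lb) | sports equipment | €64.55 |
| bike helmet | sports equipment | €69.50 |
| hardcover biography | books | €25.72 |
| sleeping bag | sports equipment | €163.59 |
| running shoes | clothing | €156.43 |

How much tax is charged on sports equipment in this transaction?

Basketball €28.19: sports equipment, under €125.00 → 0% → €0.00
Pair of dumbbells (15 lb) €64.55: sports equipment, under €125.00 → 0% → €0.00
Bike helmet €69.50: sports equipment, under €125.00 → 0% → €0.00
Sleeping bag €163.59: sports equipment, €125.00 or more → 7.25% → €11.86
Tax on sports equipment = €0.00 + €0.00 + €0.00 + €11.86 = €11.86

€11.86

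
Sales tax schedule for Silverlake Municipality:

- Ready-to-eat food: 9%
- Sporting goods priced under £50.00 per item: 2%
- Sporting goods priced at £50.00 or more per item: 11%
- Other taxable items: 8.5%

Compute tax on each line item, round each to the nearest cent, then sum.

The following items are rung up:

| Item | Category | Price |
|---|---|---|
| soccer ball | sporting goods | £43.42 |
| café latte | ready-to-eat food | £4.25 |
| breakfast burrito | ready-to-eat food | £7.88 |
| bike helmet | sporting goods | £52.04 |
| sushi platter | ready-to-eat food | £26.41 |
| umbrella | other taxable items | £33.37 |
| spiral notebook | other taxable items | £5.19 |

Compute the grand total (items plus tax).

£185.90

Soccer ball £43.42: sporting goods, under £50.00 → 2% → £0.87
Café latte £4.25: ready-to-eat food → 9% → £0.38
Breakfast burrito £7.88: ready-to-eat food → 9% → £0.71
Bike helmet £52.04: sporting goods, £50.00 or more → 11% → £5.72
Sushi platter £26.41: ready-to-eat food → 9% → £2.38
Umbrella £33.37: other taxable items → 8.5% → £2.84
Spiral notebook £5.19: other taxable items → 8.5% → £0.44
Subtotal = £172.56; tax = £13.34; total due = £185.90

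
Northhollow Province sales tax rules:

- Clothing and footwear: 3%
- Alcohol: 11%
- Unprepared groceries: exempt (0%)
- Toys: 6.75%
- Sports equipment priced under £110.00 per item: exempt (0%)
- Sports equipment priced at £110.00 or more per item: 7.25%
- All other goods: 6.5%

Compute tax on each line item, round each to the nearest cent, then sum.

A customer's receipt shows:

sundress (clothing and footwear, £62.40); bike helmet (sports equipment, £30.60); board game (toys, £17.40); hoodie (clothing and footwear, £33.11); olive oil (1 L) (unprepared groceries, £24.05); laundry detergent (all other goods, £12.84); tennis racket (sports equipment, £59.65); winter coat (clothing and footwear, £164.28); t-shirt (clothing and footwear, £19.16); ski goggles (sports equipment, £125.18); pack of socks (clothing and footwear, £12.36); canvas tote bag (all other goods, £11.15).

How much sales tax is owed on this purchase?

Sundress £62.40: clothing and footwear → 3% → £1.87
Bike helmet £30.60: sports equipment, under £110.00 → 0% → £0.00
Board game £17.40: toys → 6.75% → £1.17
Hoodie £33.11: clothing and footwear → 3% → £0.99
Olive oil (1 L) £24.05: unprepared groceries → 0% → £0.00
Laundry detergent £12.84: all other goods → 6.5% → £0.83
Tennis racket £59.65: sports equipment, under £110.00 → 0% → £0.00
Winter coat £164.28: clothing and footwear → 3% → £4.93
T-shirt £19.16: clothing and footwear → 3% → £0.57
Ski goggles £125.18: sports equipment, £110.00 or more → 7.25% → £9.08
Pack of socks £12.36: clothing and footwear → 3% → £0.37
Canvas tote bag £11.15: all other goods → 6.5% → £0.72
Total tax = £1.87 + £1.17 + £0.99 + £0.83 + £4.93 + £0.57 + £9.08 + £0.37 + £0.72 = £20.53

£20.53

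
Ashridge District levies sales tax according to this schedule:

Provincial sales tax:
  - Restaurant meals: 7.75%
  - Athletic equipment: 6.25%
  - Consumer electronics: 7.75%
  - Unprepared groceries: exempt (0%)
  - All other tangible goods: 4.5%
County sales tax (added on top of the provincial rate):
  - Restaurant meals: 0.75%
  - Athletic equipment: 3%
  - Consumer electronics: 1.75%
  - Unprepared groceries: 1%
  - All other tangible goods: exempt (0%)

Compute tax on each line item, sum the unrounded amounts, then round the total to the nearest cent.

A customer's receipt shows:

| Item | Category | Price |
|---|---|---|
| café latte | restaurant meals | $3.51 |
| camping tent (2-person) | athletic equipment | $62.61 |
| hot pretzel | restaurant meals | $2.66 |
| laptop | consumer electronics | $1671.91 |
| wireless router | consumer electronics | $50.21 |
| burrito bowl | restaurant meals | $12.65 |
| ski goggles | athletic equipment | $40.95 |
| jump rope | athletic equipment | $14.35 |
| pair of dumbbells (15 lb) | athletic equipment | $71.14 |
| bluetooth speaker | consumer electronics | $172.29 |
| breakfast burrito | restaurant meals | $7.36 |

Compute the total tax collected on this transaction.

Café latte $3.51: restaurant meals → 7.75% + 0.75% county = 8.5% → $0.29835
Camping tent (2-person) $62.61: athletic equipment → 6.25% + 3% county = 9.25% → $5.791425
Hot pretzel $2.66: restaurant meals → 7.75% + 0.75% county = 8.5% → $0.2261
Laptop $1671.91: consumer electronics → 7.75% + 1.75% county = 9.5% → $158.83145
Wireless router $50.21: consumer electronics → 7.75% + 1.75% county = 9.5% → $4.76995
Burrito bowl $12.65: restaurant meals → 7.75% + 0.75% county = 8.5% → $1.07525
Ski goggles $40.95: athletic equipment → 6.25% + 3% county = 9.25% → $3.787875
Jump rope $14.35: athletic equipment → 6.25% + 3% county = 9.25% → $1.327375
Pair of dumbbells (15 lb) $71.14: athletic equipment → 6.25% + 3% county = 9.25% → $6.58045
Bluetooth speaker $172.29: consumer electronics → 7.75% + 1.75% county = 9.5% → $16.36755
Breakfast burrito $7.36: restaurant meals → 7.75% + 0.75% county = 8.5% → $0.6256
Unrounded tax sum = $199.681375 → $199.68

$199.68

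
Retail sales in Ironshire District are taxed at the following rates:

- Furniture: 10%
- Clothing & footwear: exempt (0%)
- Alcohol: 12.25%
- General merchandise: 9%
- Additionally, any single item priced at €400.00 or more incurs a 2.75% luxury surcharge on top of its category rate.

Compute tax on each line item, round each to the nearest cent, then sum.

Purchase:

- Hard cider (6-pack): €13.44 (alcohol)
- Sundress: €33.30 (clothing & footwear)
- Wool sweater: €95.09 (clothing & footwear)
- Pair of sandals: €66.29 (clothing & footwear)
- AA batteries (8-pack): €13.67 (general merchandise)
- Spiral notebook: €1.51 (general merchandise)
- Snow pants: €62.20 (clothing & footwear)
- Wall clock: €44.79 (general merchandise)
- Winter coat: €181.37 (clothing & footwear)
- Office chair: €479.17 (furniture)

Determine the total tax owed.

Hard cider (6-pack) €13.44: alcohol → 12.25% → €1.65
Sundress €33.30: clothing & footwear → 0% → €0.00
Wool sweater €95.09: clothing & footwear → 0% → €0.00
Pair of sandals €66.29: clothing & footwear → 0% → €0.00
AA batteries (8-pack) €13.67: general merchandise → 9% → €1.23
Spiral notebook €1.51: general merchandise → 9% → €0.14
Snow pants €62.20: clothing & footwear → 0% → €0.00
Wall clock €44.79: general merchandise → 9% → €4.03
Winter coat €181.37: clothing & footwear → 0% → €0.00
Office chair €479.17: furniture → 10% + 2.75% surcharge = 12.75% → €61.09
Total tax = €1.65 + €1.23 + €0.14 + €4.03 + €61.09 = €68.14

€68.14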